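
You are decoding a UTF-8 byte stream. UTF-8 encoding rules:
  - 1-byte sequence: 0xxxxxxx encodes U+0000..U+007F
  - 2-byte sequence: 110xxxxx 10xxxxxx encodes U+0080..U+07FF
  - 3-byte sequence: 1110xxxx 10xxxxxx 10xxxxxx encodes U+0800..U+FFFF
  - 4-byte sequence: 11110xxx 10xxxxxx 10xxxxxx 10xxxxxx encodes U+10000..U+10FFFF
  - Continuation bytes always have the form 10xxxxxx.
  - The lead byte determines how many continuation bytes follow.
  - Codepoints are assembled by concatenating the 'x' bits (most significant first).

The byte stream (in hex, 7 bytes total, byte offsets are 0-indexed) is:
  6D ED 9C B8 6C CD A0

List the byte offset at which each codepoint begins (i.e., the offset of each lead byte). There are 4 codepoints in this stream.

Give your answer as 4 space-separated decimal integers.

Byte[0]=6D: 1-byte ASCII. cp=U+006D
Byte[1]=ED: 3-byte lead, need 2 cont bytes. acc=0xD
Byte[2]=9C: continuation. acc=(acc<<6)|0x1C=0x35C
Byte[3]=B8: continuation. acc=(acc<<6)|0x38=0xD738
Completed: cp=U+D738 (starts at byte 1)
Byte[4]=6C: 1-byte ASCII. cp=U+006C
Byte[5]=CD: 2-byte lead, need 1 cont bytes. acc=0xD
Byte[6]=A0: continuation. acc=(acc<<6)|0x20=0x360
Completed: cp=U+0360 (starts at byte 5)

Answer: 0 1 4 5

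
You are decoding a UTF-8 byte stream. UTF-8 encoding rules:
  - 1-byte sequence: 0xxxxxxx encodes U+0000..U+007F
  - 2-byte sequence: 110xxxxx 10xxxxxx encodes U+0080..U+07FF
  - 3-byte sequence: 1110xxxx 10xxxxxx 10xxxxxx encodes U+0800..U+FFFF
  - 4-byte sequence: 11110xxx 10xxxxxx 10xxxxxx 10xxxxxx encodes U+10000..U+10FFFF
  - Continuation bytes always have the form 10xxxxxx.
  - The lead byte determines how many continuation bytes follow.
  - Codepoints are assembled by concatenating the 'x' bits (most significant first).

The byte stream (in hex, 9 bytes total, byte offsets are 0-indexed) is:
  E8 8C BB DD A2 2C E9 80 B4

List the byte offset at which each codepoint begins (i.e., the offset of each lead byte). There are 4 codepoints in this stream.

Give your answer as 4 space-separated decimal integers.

Answer: 0 3 5 6

Derivation:
Byte[0]=E8: 3-byte lead, need 2 cont bytes. acc=0x8
Byte[1]=8C: continuation. acc=(acc<<6)|0x0C=0x20C
Byte[2]=BB: continuation. acc=(acc<<6)|0x3B=0x833B
Completed: cp=U+833B (starts at byte 0)
Byte[3]=DD: 2-byte lead, need 1 cont bytes. acc=0x1D
Byte[4]=A2: continuation. acc=(acc<<6)|0x22=0x762
Completed: cp=U+0762 (starts at byte 3)
Byte[5]=2C: 1-byte ASCII. cp=U+002C
Byte[6]=E9: 3-byte lead, need 2 cont bytes. acc=0x9
Byte[7]=80: continuation. acc=(acc<<6)|0x00=0x240
Byte[8]=B4: continuation. acc=(acc<<6)|0x34=0x9034
Completed: cp=U+9034 (starts at byte 6)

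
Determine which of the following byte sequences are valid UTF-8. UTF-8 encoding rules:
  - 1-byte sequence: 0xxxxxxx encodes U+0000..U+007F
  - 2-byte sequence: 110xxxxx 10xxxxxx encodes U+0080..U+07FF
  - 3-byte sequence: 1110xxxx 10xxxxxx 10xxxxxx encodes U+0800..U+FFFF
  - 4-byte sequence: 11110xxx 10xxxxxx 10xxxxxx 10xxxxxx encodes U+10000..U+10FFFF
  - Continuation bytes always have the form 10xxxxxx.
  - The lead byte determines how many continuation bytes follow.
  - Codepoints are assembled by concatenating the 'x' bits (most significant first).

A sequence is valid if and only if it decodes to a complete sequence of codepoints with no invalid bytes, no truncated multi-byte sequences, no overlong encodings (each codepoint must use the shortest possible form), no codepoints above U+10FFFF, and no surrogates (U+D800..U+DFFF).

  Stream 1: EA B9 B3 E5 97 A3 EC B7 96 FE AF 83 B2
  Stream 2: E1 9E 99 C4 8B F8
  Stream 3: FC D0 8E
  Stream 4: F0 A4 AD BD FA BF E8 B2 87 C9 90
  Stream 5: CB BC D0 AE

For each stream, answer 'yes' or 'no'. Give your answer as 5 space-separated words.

Answer: no no no no yes

Derivation:
Stream 1: error at byte offset 9. INVALID
Stream 2: error at byte offset 5. INVALID
Stream 3: error at byte offset 0. INVALID
Stream 4: error at byte offset 4. INVALID
Stream 5: decodes cleanly. VALID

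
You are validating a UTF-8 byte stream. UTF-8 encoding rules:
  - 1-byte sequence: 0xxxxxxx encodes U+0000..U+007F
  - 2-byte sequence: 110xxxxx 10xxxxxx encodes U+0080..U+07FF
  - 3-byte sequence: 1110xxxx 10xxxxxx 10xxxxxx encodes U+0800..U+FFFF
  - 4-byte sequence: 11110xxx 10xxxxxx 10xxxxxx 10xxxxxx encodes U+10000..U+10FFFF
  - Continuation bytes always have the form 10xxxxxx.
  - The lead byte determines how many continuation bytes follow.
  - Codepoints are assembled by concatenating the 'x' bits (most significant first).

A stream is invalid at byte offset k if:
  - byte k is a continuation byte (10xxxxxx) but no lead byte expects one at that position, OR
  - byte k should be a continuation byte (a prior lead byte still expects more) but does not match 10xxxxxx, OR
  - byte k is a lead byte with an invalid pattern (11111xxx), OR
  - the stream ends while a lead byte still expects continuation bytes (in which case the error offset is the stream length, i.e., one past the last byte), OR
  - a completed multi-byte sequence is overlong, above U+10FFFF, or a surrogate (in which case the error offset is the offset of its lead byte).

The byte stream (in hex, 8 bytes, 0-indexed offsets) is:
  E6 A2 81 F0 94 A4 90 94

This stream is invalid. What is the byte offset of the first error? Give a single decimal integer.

Answer: 7

Derivation:
Byte[0]=E6: 3-byte lead, need 2 cont bytes. acc=0x6
Byte[1]=A2: continuation. acc=(acc<<6)|0x22=0x1A2
Byte[2]=81: continuation. acc=(acc<<6)|0x01=0x6881
Completed: cp=U+6881 (starts at byte 0)
Byte[3]=F0: 4-byte lead, need 3 cont bytes. acc=0x0
Byte[4]=94: continuation. acc=(acc<<6)|0x14=0x14
Byte[5]=A4: continuation. acc=(acc<<6)|0x24=0x524
Byte[6]=90: continuation. acc=(acc<<6)|0x10=0x14910
Completed: cp=U+14910 (starts at byte 3)
Byte[7]=94: INVALID lead byte (not 0xxx/110x/1110/11110)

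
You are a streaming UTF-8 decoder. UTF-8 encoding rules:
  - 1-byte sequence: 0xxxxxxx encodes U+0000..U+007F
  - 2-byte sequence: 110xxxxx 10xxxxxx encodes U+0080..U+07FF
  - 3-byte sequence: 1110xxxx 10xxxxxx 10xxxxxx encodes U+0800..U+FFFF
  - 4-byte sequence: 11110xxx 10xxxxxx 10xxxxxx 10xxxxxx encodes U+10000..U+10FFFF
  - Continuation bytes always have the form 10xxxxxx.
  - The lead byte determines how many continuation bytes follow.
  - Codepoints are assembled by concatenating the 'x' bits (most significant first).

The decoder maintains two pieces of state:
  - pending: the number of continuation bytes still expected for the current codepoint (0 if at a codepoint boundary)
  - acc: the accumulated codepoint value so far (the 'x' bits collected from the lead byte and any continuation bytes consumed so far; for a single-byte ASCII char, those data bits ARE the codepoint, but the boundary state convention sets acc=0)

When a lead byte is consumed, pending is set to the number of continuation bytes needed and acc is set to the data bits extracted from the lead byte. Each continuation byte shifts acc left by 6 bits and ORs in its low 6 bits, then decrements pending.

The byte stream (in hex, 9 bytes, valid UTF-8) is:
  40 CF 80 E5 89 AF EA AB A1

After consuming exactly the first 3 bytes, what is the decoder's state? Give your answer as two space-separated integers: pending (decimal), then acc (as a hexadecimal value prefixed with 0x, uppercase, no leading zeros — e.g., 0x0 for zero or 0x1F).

Byte[0]=40: 1-byte. pending=0, acc=0x0
Byte[1]=CF: 2-byte lead. pending=1, acc=0xF
Byte[2]=80: continuation. acc=(acc<<6)|0x00=0x3C0, pending=0

Answer: 0 0x3C0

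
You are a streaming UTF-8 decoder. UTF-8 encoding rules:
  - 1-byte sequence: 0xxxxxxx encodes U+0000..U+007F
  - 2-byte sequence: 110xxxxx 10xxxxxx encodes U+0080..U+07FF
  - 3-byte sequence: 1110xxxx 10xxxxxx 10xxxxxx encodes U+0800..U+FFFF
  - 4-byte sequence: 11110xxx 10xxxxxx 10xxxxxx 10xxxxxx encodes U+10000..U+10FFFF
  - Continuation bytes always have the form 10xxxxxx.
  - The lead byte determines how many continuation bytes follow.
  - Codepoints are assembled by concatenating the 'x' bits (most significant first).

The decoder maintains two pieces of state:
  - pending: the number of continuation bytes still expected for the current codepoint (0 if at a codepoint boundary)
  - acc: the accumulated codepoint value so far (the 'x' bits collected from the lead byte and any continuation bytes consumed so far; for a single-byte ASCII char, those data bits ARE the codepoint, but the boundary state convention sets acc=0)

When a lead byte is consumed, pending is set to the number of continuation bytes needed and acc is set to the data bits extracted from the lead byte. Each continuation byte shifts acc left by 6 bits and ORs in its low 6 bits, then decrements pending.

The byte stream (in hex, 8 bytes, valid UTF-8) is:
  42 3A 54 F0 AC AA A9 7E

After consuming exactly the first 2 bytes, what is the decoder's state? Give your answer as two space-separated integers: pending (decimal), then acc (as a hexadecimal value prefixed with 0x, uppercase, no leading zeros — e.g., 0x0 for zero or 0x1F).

Byte[0]=42: 1-byte. pending=0, acc=0x0
Byte[1]=3A: 1-byte. pending=0, acc=0x0

Answer: 0 0x0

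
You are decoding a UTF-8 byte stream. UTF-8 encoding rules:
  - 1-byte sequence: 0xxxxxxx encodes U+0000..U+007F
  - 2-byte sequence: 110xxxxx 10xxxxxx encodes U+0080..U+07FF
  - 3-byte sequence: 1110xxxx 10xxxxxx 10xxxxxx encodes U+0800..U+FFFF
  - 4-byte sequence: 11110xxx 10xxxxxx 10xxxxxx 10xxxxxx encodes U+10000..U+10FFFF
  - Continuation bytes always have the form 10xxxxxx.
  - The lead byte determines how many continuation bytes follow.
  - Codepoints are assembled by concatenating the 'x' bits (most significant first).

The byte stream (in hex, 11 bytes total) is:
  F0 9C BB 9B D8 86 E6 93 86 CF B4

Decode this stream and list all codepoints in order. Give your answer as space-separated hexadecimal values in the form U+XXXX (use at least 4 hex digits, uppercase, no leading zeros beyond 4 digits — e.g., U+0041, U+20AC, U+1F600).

Answer: U+1CEDB U+0606 U+64C6 U+03F4

Derivation:
Byte[0]=F0: 4-byte lead, need 3 cont bytes. acc=0x0
Byte[1]=9C: continuation. acc=(acc<<6)|0x1C=0x1C
Byte[2]=BB: continuation. acc=(acc<<6)|0x3B=0x73B
Byte[3]=9B: continuation. acc=(acc<<6)|0x1B=0x1CEDB
Completed: cp=U+1CEDB (starts at byte 0)
Byte[4]=D8: 2-byte lead, need 1 cont bytes. acc=0x18
Byte[5]=86: continuation. acc=(acc<<6)|0x06=0x606
Completed: cp=U+0606 (starts at byte 4)
Byte[6]=E6: 3-byte lead, need 2 cont bytes. acc=0x6
Byte[7]=93: continuation. acc=(acc<<6)|0x13=0x193
Byte[8]=86: continuation. acc=(acc<<6)|0x06=0x64C6
Completed: cp=U+64C6 (starts at byte 6)
Byte[9]=CF: 2-byte lead, need 1 cont bytes. acc=0xF
Byte[10]=B4: continuation. acc=(acc<<6)|0x34=0x3F4
Completed: cp=U+03F4 (starts at byte 9)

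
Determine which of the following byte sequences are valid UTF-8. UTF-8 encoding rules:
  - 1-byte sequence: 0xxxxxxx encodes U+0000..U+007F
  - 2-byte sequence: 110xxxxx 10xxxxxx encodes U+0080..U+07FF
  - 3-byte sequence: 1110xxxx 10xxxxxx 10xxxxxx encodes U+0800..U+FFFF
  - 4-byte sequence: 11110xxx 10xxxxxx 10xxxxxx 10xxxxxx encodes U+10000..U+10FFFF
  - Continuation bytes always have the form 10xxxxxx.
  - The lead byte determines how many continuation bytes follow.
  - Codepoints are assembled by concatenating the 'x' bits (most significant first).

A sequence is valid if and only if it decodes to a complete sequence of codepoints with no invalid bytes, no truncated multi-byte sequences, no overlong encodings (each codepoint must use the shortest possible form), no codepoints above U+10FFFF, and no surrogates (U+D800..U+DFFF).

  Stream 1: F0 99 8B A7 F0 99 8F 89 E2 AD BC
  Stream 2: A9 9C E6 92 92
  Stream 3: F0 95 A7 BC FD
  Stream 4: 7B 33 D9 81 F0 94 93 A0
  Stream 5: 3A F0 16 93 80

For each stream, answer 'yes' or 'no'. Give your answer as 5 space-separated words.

Answer: yes no no yes no

Derivation:
Stream 1: decodes cleanly. VALID
Stream 2: error at byte offset 0. INVALID
Stream 3: error at byte offset 4. INVALID
Stream 4: decodes cleanly. VALID
Stream 5: error at byte offset 2. INVALID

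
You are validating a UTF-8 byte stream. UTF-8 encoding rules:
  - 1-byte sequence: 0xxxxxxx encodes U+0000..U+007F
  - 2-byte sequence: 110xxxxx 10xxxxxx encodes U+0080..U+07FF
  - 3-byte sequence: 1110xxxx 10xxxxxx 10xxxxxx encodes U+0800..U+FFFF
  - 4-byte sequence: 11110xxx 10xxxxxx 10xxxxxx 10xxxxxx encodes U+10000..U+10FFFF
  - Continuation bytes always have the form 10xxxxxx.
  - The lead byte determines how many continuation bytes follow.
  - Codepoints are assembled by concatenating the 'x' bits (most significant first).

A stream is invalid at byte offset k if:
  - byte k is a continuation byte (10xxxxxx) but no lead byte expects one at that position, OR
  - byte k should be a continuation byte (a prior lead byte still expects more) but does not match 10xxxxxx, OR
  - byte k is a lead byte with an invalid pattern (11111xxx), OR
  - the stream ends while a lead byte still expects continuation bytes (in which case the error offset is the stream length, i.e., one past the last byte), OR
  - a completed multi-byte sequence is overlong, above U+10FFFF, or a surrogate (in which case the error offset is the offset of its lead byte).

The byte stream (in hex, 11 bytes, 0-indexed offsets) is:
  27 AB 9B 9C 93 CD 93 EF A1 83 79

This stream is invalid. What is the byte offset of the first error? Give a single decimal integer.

Byte[0]=27: 1-byte ASCII. cp=U+0027
Byte[1]=AB: INVALID lead byte (not 0xxx/110x/1110/11110)

Answer: 1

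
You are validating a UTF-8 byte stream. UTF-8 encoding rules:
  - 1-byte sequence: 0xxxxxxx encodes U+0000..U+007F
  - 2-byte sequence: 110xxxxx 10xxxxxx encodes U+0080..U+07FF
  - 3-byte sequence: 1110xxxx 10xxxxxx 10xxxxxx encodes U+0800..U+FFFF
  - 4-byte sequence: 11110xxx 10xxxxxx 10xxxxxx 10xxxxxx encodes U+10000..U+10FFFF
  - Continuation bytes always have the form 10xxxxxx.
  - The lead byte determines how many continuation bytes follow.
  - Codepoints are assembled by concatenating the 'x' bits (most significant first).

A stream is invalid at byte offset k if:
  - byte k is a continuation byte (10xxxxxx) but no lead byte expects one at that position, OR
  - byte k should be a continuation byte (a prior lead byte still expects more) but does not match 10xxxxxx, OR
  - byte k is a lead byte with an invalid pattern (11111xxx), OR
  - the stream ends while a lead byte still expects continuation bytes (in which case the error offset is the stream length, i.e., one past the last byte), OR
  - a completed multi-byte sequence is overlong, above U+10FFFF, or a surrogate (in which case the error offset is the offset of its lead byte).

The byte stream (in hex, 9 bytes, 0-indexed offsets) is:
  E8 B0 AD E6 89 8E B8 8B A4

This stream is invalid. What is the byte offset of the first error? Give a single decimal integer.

Answer: 6

Derivation:
Byte[0]=E8: 3-byte lead, need 2 cont bytes. acc=0x8
Byte[1]=B0: continuation. acc=(acc<<6)|0x30=0x230
Byte[2]=AD: continuation. acc=(acc<<6)|0x2D=0x8C2D
Completed: cp=U+8C2D (starts at byte 0)
Byte[3]=E6: 3-byte lead, need 2 cont bytes. acc=0x6
Byte[4]=89: continuation. acc=(acc<<6)|0x09=0x189
Byte[5]=8E: continuation. acc=(acc<<6)|0x0E=0x624E
Completed: cp=U+624E (starts at byte 3)
Byte[6]=B8: INVALID lead byte (not 0xxx/110x/1110/11110)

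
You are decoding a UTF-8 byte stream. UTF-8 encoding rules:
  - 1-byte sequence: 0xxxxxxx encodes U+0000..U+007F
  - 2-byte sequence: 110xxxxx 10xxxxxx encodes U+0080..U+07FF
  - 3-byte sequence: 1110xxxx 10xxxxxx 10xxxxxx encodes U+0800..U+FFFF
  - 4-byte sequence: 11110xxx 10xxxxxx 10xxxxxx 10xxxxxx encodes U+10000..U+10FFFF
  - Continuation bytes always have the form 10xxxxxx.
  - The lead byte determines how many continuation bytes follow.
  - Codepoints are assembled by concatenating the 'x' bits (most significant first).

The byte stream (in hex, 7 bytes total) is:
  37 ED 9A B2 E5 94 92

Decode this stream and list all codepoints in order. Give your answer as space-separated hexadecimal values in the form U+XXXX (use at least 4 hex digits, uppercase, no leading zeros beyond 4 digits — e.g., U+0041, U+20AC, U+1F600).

Answer: U+0037 U+D6B2 U+5512

Derivation:
Byte[0]=37: 1-byte ASCII. cp=U+0037
Byte[1]=ED: 3-byte lead, need 2 cont bytes. acc=0xD
Byte[2]=9A: continuation. acc=(acc<<6)|0x1A=0x35A
Byte[3]=B2: continuation. acc=(acc<<6)|0x32=0xD6B2
Completed: cp=U+D6B2 (starts at byte 1)
Byte[4]=E5: 3-byte lead, need 2 cont bytes. acc=0x5
Byte[5]=94: continuation. acc=(acc<<6)|0x14=0x154
Byte[6]=92: continuation. acc=(acc<<6)|0x12=0x5512
Completed: cp=U+5512 (starts at byte 4)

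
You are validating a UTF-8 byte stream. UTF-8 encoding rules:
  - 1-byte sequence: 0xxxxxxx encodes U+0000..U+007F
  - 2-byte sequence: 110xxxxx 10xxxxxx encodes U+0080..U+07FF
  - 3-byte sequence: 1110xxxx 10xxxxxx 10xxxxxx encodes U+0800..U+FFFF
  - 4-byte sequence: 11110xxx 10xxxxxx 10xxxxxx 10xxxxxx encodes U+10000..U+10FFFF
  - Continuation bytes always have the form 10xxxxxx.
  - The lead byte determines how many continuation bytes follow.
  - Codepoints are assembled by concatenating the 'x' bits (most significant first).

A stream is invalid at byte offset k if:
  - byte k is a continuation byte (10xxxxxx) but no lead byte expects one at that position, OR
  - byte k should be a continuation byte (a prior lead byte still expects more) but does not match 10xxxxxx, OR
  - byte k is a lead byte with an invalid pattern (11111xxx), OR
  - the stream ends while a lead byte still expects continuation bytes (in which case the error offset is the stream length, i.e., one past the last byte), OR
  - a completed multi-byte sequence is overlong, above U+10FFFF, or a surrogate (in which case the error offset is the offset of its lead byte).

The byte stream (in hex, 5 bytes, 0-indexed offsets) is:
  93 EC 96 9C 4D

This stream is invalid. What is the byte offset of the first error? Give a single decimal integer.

Answer: 0

Derivation:
Byte[0]=93: INVALID lead byte (not 0xxx/110x/1110/11110)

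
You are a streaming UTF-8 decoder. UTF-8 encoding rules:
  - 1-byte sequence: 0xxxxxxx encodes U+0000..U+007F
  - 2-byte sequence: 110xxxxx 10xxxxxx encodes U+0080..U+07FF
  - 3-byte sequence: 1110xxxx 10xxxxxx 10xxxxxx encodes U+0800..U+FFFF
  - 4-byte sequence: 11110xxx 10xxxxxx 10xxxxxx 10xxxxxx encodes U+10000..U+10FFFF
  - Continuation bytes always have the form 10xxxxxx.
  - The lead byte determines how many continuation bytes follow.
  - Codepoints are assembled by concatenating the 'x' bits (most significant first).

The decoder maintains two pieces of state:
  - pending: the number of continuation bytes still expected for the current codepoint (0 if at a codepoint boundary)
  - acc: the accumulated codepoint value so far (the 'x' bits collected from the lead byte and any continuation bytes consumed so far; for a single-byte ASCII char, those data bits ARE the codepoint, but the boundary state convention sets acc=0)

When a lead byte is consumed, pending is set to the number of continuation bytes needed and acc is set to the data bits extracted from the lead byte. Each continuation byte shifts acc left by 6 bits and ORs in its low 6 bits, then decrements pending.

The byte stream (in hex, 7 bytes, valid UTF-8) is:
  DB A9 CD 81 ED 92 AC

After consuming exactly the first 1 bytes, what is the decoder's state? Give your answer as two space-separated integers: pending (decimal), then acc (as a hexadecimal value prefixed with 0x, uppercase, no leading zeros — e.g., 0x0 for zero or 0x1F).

Answer: 1 0x1B

Derivation:
Byte[0]=DB: 2-byte lead. pending=1, acc=0x1B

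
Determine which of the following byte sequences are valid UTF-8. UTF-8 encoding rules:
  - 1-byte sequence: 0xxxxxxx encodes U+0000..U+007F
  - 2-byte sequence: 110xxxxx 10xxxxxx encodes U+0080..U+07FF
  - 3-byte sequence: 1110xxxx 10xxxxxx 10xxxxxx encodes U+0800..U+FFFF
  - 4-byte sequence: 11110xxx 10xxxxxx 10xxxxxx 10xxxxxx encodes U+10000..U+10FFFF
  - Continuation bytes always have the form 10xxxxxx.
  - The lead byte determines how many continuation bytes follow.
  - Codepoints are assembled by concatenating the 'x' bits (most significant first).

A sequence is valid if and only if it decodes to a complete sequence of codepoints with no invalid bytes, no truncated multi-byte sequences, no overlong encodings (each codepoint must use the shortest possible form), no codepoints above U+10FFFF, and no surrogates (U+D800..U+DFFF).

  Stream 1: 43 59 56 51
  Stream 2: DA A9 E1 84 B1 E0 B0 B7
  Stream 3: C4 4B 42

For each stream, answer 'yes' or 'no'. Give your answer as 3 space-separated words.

Stream 1: decodes cleanly. VALID
Stream 2: decodes cleanly. VALID
Stream 3: error at byte offset 1. INVALID

Answer: yes yes no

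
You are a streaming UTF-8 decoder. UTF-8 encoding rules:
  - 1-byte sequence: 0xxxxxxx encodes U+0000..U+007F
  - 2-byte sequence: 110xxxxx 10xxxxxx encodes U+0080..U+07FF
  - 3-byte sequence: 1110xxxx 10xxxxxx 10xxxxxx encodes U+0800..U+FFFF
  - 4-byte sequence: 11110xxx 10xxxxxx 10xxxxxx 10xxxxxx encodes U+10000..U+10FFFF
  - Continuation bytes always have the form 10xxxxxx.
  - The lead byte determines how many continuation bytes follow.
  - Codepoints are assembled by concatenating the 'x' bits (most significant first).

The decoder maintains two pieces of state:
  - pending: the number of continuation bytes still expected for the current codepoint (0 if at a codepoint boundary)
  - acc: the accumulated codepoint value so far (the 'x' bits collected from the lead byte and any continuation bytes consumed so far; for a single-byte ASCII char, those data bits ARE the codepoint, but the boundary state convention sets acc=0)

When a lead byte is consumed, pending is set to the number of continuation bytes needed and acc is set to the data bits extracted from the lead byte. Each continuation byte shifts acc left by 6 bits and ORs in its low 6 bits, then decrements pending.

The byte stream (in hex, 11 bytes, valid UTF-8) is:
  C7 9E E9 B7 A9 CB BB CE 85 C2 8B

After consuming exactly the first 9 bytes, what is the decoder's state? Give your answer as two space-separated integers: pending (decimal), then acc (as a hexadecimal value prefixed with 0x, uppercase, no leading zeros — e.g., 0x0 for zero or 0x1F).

Byte[0]=C7: 2-byte lead. pending=1, acc=0x7
Byte[1]=9E: continuation. acc=(acc<<6)|0x1E=0x1DE, pending=0
Byte[2]=E9: 3-byte lead. pending=2, acc=0x9
Byte[3]=B7: continuation. acc=(acc<<6)|0x37=0x277, pending=1
Byte[4]=A9: continuation. acc=(acc<<6)|0x29=0x9DE9, pending=0
Byte[5]=CB: 2-byte lead. pending=1, acc=0xB
Byte[6]=BB: continuation. acc=(acc<<6)|0x3B=0x2FB, pending=0
Byte[7]=CE: 2-byte lead. pending=1, acc=0xE
Byte[8]=85: continuation. acc=(acc<<6)|0x05=0x385, pending=0

Answer: 0 0x385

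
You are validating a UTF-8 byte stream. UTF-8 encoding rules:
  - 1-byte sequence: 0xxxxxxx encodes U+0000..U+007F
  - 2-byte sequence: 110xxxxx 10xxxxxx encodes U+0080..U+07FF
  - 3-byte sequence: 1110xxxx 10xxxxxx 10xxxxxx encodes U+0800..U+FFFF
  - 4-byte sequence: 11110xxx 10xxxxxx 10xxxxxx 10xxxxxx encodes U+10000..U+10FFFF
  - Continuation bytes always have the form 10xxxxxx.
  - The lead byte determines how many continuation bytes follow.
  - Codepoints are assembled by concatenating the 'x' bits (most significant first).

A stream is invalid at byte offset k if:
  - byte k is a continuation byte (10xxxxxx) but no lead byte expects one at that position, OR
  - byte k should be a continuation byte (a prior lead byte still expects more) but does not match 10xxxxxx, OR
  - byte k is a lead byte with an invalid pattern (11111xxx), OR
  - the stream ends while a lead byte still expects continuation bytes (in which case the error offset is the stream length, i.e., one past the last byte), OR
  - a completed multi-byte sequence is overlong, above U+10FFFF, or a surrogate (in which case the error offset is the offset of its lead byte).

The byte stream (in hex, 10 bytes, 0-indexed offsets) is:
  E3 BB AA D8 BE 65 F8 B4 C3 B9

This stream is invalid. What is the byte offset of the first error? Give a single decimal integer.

Answer: 6

Derivation:
Byte[0]=E3: 3-byte lead, need 2 cont bytes. acc=0x3
Byte[1]=BB: continuation. acc=(acc<<6)|0x3B=0xFB
Byte[2]=AA: continuation. acc=(acc<<6)|0x2A=0x3EEA
Completed: cp=U+3EEA (starts at byte 0)
Byte[3]=D8: 2-byte lead, need 1 cont bytes. acc=0x18
Byte[4]=BE: continuation. acc=(acc<<6)|0x3E=0x63E
Completed: cp=U+063E (starts at byte 3)
Byte[5]=65: 1-byte ASCII. cp=U+0065
Byte[6]=F8: INVALID lead byte (not 0xxx/110x/1110/11110)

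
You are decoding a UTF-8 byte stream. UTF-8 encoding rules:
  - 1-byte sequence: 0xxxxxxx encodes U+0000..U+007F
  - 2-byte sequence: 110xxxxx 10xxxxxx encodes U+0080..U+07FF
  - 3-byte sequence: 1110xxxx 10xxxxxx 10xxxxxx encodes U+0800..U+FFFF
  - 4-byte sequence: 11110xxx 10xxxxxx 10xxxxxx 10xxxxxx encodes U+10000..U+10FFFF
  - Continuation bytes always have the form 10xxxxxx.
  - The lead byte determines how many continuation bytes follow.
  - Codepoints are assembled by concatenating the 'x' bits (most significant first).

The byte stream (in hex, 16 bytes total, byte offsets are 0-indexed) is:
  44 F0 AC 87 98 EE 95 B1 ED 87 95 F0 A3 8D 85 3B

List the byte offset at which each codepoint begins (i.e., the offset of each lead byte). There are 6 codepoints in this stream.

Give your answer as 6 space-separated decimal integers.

Answer: 0 1 5 8 11 15

Derivation:
Byte[0]=44: 1-byte ASCII. cp=U+0044
Byte[1]=F0: 4-byte lead, need 3 cont bytes. acc=0x0
Byte[2]=AC: continuation. acc=(acc<<6)|0x2C=0x2C
Byte[3]=87: continuation. acc=(acc<<6)|0x07=0xB07
Byte[4]=98: continuation. acc=(acc<<6)|0x18=0x2C1D8
Completed: cp=U+2C1D8 (starts at byte 1)
Byte[5]=EE: 3-byte lead, need 2 cont bytes. acc=0xE
Byte[6]=95: continuation. acc=(acc<<6)|0x15=0x395
Byte[7]=B1: continuation. acc=(acc<<6)|0x31=0xE571
Completed: cp=U+E571 (starts at byte 5)
Byte[8]=ED: 3-byte lead, need 2 cont bytes. acc=0xD
Byte[9]=87: continuation. acc=(acc<<6)|0x07=0x347
Byte[10]=95: continuation. acc=(acc<<6)|0x15=0xD1D5
Completed: cp=U+D1D5 (starts at byte 8)
Byte[11]=F0: 4-byte lead, need 3 cont bytes. acc=0x0
Byte[12]=A3: continuation. acc=(acc<<6)|0x23=0x23
Byte[13]=8D: continuation. acc=(acc<<6)|0x0D=0x8CD
Byte[14]=85: continuation. acc=(acc<<6)|0x05=0x23345
Completed: cp=U+23345 (starts at byte 11)
Byte[15]=3B: 1-byte ASCII. cp=U+003B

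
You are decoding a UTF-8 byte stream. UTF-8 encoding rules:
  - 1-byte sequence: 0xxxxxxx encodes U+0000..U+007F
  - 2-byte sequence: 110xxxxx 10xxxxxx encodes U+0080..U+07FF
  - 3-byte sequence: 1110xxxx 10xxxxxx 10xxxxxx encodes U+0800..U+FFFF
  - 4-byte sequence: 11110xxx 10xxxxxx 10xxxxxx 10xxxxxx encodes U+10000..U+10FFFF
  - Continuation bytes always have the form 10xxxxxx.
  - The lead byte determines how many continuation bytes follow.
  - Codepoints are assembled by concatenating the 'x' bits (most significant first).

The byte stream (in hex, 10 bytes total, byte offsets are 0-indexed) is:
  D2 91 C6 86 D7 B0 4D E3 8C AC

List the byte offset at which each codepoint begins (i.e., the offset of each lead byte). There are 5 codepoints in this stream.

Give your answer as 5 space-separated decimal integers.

Byte[0]=D2: 2-byte lead, need 1 cont bytes. acc=0x12
Byte[1]=91: continuation. acc=(acc<<6)|0x11=0x491
Completed: cp=U+0491 (starts at byte 0)
Byte[2]=C6: 2-byte lead, need 1 cont bytes. acc=0x6
Byte[3]=86: continuation. acc=(acc<<6)|0x06=0x186
Completed: cp=U+0186 (starts at byte 2)
Byte[4]=D7: 2-byte lead, need 1 cont bytes. acc=0x17
Byte[5]=B0: continuation. acc=(acc<<6)|0x30=0x5F0
Completed: cp=U+05F0 (starts at byte 4)
Byte[6]=4D: 1-byte ASCII. cp=U+004D
Byte[7]=E3: 3-byte lead, need 2 cont bytes. acc=0x3
Byte[8]=8C: continuation. acc=(acc<<6)|0x0C=0xCC
Byte[9]=AC: continuation. acc=(acc<<6)|0x2C=0x332C
Completed: cp=U+332C (starts at byte 7)

Answer: 0 2 4 6 7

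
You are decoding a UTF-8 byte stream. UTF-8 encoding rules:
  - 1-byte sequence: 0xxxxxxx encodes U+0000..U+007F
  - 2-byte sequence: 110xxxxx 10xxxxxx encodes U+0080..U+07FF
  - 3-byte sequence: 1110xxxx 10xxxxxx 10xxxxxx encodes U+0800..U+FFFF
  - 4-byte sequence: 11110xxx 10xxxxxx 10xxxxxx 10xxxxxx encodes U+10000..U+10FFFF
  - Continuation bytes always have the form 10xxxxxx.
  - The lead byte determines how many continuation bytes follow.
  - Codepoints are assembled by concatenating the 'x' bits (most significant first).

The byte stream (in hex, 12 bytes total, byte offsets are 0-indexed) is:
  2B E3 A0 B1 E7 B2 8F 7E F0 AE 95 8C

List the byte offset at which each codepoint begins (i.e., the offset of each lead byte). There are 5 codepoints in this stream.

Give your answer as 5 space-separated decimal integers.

Answer: 0 1 4 7 8

Derivation:
Byte[0]=2B: 1-byte ASCII. cp=U+002B
Byte[1]=E3: 3-byte lead, need 2 cont bytes. acc=0x3
Byte[2]=A0: continuation. acc=(acc<<6)|0x20=0xE0
Byte[3]=B1: continuation. acc=(acc<<6)|0x31=0x3831
Completed: cp=U+3831 (starts at byte 1)
Byte[4]=E7: 3-byte lead, need 2 cont bytes. acc=0x7
Byte[5]=B2: continuation. acc=(acc<<6)|0x32=0x1F2
Byte[6]=8F: continuation. acc=(acc<<6)|0x0F=0x7C8F
Completed: cp=U+7C8F (starts at byte 4)
Byte[7]=7E: 1-byte ASCII. cp=U+007E
Byte[8]=F0: 4-byte lead, need 3 cont bytes. acc=0x0
Byte[9]=AE: continuation. acc=(acc<<6)|0x2E=0x2E
Byte[10]=95: continuation. acc=(acc<<6)|0x15=0xB95
Byte[11]=8C: continuation. acc=(acc<<6)|0x0C=0x2E54C
Completed: cp=U+2E54C (starts at byte 8)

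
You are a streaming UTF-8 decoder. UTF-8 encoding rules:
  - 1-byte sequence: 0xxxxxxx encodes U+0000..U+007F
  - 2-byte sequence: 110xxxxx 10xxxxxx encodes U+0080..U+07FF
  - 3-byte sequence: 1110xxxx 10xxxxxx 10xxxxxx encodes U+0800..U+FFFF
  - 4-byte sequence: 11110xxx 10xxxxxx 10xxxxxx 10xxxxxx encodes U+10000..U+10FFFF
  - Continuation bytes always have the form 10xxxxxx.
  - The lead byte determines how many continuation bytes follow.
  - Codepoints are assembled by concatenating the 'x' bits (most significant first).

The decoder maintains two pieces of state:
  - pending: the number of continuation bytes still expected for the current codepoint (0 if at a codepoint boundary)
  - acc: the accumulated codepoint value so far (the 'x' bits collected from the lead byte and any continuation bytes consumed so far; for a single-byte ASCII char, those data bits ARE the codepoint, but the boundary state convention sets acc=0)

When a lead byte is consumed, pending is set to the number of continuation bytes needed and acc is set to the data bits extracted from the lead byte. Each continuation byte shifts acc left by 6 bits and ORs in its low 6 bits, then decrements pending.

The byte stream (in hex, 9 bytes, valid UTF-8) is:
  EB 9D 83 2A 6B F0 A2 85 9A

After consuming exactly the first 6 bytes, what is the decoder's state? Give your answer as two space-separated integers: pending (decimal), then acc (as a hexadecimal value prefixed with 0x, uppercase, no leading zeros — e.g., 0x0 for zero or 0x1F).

Byte[0]=EB: 3-byte lead. pending=2, acc=0xB
Byte[1]=9D: continuation. acc=(acc<<6)|0x1D=0x2DD, pending=1
Byte[2]=83: continuation. acc=(acc<<6)|0x03=0xB743, pending=0
Byte[3]=2A: 1-byte. pending=0, acc=0x0
Byte[4]=6B: 1-byte. pending=0, acc=0x0
Byte[5]=F0: 4-byte lead. pending=3, acc=0x0

Answer: 3 0x0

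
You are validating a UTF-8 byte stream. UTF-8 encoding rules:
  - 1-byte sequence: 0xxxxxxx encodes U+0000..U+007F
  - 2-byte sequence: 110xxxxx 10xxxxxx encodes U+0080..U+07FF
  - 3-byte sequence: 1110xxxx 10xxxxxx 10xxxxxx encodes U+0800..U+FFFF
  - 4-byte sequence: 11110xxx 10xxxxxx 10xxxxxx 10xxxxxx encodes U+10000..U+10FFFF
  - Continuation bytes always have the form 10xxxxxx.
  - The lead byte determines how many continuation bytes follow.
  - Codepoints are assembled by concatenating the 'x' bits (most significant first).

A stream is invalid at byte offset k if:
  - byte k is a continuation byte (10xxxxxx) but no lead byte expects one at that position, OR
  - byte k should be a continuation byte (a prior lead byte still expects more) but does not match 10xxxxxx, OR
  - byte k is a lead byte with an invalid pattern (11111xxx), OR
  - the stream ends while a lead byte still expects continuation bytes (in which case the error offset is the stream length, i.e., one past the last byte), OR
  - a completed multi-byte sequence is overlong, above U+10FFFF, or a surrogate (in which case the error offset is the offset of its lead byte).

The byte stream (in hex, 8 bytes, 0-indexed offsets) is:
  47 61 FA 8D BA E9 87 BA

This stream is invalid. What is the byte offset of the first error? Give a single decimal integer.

Byte[0]=47: 1-byte ASCII. cp=U+0047
Byte[1]=61: 1-byte ASCII. cp=U+0061
Byte[2]=FA: INVALID lead byte (not 0xxx/110x/1110/11110)

Answer: 2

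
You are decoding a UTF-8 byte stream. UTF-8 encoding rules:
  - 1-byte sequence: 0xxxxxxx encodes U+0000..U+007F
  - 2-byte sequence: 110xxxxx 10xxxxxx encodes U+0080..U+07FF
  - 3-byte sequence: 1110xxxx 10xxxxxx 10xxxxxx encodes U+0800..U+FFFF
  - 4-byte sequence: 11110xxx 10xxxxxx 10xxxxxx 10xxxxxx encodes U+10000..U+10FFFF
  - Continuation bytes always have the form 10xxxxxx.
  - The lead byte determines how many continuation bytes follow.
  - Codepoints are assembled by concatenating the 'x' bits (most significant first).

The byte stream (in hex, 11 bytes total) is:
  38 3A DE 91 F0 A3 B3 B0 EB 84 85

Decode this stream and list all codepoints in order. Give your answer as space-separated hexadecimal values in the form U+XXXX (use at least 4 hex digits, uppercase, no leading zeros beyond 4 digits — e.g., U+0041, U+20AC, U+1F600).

Answer: U+0038 U+003A U+0791 U+23CF0 U+B105

Derivation:
Byte[0]=38: 1-byte ASCII. cp=U+0038
Byte[1]=3A: 1-byte ASCII. cp=U+003A
Byte[2]=DE: 2-byte lead, need 1 cont bytes. acc=0x1E
Byte[3]=91: continuation. acc=(acc<<6)|0x11=0x791
Completed: cp=U+0791 (starts at byte 2)
Byte[4]=F0: 4-byte lead, need 3 cont bytes. acc=0x0
Byte[5]=A3: continuation. acc=(acc<<6)|0x23=0x23
Byte[6]=B3: continuation. acc=(acc<<6)|0x33=0x8F3
Byte[7]=B0: continuation. acc=(acc<<6)|0x30=0x23CF0
Completed: cp=U+23CF0 (starts at byte 4)
Byte[8]=EB: 3-byte lead, need 2 cont bytes. acc=0xB
Byte[9]=84: continuation. acc=(acc<<6)|0x04=0x2C4
Byte[10]=85: continuation. acc=(acc<<6)|0x05=0xB105
Completed: cp=U+B105 (starts at byte 8)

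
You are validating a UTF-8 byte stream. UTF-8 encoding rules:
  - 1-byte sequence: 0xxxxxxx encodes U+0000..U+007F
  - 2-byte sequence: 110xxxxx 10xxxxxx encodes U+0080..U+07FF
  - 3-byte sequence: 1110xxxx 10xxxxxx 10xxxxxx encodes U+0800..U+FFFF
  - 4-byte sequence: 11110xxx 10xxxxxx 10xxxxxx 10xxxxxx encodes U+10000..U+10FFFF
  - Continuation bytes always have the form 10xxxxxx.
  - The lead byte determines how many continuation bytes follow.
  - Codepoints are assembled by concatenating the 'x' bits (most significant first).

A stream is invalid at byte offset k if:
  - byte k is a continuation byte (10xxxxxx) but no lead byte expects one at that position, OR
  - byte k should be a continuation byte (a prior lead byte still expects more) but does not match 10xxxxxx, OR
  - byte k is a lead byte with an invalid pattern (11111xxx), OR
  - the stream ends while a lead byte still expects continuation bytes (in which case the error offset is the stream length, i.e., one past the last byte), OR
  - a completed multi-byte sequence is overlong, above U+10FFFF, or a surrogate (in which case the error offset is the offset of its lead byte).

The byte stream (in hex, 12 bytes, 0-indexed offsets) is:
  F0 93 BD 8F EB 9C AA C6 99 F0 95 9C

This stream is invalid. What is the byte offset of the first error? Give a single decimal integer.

Byte[0]=F0: 4-byte lead, need 3 cont bytes. acc=0x0
Byte[1]=93: continuation. acc=(acc<<6)|0x13=0x13
Byte[2]=BD: continuation. acc=(acc<<6)|0x3D=0x4FD
Byte[3]=8F: continuation. acc=(acc<<6)|0x0F=0x13F4F
Completed: cp=U+13F4F (starts at byte 0)
Byte[4]=EB: 3-byte lead, need 2 cont bytes. acc=0xB
Byte[5]=9C: continuation. acc=(acc<<6)|0x1C=0x2DC
Byte[6]=AA: continuation. acc=(acc<<6)|0x2A=0xB72A
Completed: cp=U+B72A (starts at byte 4)
Byte[7]=C6: 2-byte lead, need 1 cont bytes. acc=0x6
Byte[8]=99: continuation. acc=(acc<<6)|0x19=0x199
Completed: cp=U+0199 (starts at byte 7)
Byte[9]=F0: 4-byte lead, need 3 cont bytes. acc=0x0
Byte[10]=95: continuation. acc=(acc<<6)|0x15=0x15
Byte[11]=9C: continuation. acc=(acc<<6)|0x1C=0x55C
Byte[12]: stream ended, expected continuation. INVALID

Answer: 12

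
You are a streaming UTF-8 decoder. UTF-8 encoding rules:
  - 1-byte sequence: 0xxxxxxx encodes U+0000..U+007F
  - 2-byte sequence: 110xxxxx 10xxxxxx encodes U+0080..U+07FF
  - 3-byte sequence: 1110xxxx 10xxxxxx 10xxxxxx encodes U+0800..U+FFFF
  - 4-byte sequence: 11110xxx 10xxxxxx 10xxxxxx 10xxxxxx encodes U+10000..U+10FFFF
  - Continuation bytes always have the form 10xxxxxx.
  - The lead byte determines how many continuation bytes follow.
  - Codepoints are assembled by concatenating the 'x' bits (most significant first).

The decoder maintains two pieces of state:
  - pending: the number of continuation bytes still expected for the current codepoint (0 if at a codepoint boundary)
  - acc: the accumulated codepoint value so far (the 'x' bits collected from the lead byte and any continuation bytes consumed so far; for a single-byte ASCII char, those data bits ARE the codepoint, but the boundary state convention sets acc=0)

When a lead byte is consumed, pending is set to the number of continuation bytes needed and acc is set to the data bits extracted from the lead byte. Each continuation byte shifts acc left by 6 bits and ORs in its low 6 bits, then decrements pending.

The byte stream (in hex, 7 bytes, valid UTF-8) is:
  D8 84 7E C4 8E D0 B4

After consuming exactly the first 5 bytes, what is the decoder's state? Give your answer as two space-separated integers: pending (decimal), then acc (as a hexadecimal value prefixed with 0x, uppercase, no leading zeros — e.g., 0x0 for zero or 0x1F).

Byte[0]=D8: 2-byte lead. pending=1, acc=0x18
Byte[1]=84: continuation. acc=(acc<<6)|0x04=0x604, pending=0
Byte[2]=7E: 1-byte. pending=0, acc=0x0
Byte[3]=C4: 2-byte lead. pending=1, acc=0x4
Byte[4]=8E: continuation. acc=(acc<<6)|0x0E=0x10E, pending=0

Answer: 0 0x10E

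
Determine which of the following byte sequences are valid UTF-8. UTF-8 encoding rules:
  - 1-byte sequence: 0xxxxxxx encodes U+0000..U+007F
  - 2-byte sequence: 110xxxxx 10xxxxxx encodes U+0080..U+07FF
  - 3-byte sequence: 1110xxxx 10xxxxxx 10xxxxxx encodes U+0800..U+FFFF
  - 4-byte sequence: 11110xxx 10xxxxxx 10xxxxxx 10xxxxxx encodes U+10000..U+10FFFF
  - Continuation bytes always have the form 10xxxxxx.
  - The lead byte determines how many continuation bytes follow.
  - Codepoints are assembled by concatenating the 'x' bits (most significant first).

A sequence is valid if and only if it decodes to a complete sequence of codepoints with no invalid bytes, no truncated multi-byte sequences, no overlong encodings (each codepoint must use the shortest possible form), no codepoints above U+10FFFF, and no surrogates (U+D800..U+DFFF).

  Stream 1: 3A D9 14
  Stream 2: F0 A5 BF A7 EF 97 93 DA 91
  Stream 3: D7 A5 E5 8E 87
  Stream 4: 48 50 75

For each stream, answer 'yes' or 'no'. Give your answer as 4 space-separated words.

Answer: no yes yes yes

Derivation:
Stream 1: error at byte offset 2. INVALID
Stream 2: decodes cleanly. VALID
Stream 3: decodes cleanly. VALID
Stream 4: decodes cleanly. VALID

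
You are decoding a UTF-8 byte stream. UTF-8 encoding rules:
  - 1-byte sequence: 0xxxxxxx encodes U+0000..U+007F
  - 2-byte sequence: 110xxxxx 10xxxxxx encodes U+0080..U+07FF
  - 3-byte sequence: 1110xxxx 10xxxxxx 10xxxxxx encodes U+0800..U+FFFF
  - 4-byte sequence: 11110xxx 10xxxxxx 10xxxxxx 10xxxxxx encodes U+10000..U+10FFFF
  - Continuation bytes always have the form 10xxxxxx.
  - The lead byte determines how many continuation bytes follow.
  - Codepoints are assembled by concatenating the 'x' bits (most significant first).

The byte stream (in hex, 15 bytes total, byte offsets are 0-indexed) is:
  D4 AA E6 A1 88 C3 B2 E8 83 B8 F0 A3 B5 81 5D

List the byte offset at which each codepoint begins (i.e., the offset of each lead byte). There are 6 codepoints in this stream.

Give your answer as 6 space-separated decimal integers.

Answer: 0 2 5 7 10 14

Derivation:
Byte[0]=D4: 2-byte lead, need 1 cont bytes. acc=0x14
Byte[1]=AA: continuation. acc=(acc<<6)|0x2A=0x52A
Completed: cp=U+052A (starts at byte 0)
Byte[2]=E6: 3-byte lead, need 2 cont bytes. acc=0x6
Byte[3]=A1: continuation. acc=(acc<<6)|0x21=0x1A1
Byte[4]=88: continuation. acc=(acc<<6)|0x08=0x6848
Completed: cp=U+6848 (starts at byte 2)
Byte[5]=C3: 2-byte lead, need 1 cont bytes. acc=0x3
Byte[6]=B2: continuation. acc=(acc<<6)|0x32=0xF2
Completed: cp=U+00F2 (starts at byte 5)
Byte[7]=E8: 3-byte lead, need 2 cont bytes. acc=0x8
Byte[8]=83: continuation. acc=(acc<<6)|0x03=0x203
Byte[9]=B8: continuation. acc=(acc<<6)|0x38=0x80F8
Completed: cp=U+80F8 (starts at byte 7)
Byte[10]=F0: 4-byte lead, need 3 cont bytes. acc=0x0
Byte[11]=A3: continuation. acc=(acc<<6)|0x23=0x23
Byte[12]=B5: continuation. acc=(acc<<6)|0x35=0x8F5
Byte[13]=81: continuation. acc=(acc<<6)|0x01=0x23D41
Completed: cp=U+23D41 (starts at byte 10)
Byte[14]=5D: 1-byte ASCII. cp=U+005D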